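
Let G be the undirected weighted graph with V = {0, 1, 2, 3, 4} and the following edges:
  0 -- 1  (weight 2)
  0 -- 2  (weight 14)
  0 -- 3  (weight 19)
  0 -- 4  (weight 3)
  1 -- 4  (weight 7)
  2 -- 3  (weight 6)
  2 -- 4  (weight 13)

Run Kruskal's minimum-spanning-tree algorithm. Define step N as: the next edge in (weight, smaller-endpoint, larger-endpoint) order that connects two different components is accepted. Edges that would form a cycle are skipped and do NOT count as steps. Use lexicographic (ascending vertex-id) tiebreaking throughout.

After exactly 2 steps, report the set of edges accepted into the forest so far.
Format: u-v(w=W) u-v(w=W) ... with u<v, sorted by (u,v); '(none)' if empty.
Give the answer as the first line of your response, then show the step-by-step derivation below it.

0-1(w=2) 0-4(w=3)

step 1: add edge 0-1 (w=2); MST = {0-1(w=2)}
step 2: add edge 0-4 (w=3); MST = {0-1(w=2) 0-4(w=3)}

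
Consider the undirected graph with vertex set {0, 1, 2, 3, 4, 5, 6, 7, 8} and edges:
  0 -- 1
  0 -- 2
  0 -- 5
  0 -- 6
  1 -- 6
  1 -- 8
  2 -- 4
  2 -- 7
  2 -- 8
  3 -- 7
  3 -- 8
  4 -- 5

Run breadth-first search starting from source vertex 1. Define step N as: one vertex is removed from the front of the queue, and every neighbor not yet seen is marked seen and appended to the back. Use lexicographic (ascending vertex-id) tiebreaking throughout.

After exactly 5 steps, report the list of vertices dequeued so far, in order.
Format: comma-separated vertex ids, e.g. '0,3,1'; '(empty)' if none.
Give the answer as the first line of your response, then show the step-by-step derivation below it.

1,0,6,8,2

step 1: dequeue 1; queue=[0,6,8]; order=1
step 2: dequeue 0; queue=[6,8,2,5]; order=1,0
step 3: dequeue 6; queue=[8,2,5]; order=1,0,6
step 4: dequeue 8; queue=[2,5,3]; order=1,0,6,8
step 5: dequeue 2; queue=[5,3,4,7]; order=1,0,6,8,2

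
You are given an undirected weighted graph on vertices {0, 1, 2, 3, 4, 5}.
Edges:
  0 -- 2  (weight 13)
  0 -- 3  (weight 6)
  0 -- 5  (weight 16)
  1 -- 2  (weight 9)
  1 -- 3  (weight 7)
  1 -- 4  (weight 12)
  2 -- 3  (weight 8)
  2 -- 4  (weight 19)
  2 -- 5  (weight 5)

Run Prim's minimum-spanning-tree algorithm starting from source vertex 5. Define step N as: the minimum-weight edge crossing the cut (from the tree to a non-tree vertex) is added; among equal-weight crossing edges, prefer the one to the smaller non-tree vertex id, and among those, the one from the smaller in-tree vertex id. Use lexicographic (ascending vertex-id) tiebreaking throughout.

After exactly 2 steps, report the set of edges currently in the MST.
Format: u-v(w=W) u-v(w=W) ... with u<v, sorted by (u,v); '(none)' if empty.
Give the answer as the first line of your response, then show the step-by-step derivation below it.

2-3(w=8) 2-5(w=5)

step 1: add edge 2-5 (w=5); MST = {2-5(w=5)}
step 2: add edge 2-3 (w=8); MST = {2-3(w=8) 2-5(w=5)}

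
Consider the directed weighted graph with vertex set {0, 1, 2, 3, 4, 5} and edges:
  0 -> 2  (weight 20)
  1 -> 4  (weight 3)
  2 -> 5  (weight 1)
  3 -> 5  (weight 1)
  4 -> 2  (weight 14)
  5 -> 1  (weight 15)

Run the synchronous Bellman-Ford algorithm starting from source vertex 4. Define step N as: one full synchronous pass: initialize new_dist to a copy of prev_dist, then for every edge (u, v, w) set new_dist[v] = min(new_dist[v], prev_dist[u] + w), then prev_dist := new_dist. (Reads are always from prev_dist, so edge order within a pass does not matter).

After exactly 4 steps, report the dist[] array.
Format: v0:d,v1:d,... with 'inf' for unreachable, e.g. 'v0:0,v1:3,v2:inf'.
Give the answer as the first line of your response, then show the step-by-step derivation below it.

v0:inf,v1:30,v2:14,v3:inf,v4:0,v5:15

step 1: dist = v0:inf,v1:inf,v2:14,v3:inf,v4:0,v5:inf
step 2: dist = v0:inf,v1:inf,v2:14,v3:inf,v4:0,v5:15
step 3: dist = v0:inf,v1:30,v2:14,v3:inf,v4:0,v5:15
step 4: dist = v0:inf,v1:30,v2:14,v3:inf,v4:0,v5:15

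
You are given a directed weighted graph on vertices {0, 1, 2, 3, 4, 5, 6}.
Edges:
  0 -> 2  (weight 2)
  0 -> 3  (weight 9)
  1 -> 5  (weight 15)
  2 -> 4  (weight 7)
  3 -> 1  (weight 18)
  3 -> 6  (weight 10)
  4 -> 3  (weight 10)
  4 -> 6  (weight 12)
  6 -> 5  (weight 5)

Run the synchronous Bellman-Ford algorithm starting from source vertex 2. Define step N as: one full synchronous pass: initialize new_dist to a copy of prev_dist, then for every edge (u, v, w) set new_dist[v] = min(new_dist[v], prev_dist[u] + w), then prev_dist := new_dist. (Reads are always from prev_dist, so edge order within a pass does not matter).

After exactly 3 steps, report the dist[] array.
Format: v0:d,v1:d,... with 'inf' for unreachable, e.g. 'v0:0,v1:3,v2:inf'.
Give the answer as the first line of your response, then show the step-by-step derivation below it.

v0:inf,v1:35,v2:0,v3:17,v4:7,v5:24,v6:19

step 1: dist = v0:inf,v1:inf,v2:0,v3:inf,v4:7,v5:inf,v6:inf
step 2: dist = v0:inf,v1:inf,v2:0,v3:17,v4:7,v5:inf,v6:19
step 3: dist = v0:inf,v1:35,v2:0,v3:17,v4:7,v5:24,v6:19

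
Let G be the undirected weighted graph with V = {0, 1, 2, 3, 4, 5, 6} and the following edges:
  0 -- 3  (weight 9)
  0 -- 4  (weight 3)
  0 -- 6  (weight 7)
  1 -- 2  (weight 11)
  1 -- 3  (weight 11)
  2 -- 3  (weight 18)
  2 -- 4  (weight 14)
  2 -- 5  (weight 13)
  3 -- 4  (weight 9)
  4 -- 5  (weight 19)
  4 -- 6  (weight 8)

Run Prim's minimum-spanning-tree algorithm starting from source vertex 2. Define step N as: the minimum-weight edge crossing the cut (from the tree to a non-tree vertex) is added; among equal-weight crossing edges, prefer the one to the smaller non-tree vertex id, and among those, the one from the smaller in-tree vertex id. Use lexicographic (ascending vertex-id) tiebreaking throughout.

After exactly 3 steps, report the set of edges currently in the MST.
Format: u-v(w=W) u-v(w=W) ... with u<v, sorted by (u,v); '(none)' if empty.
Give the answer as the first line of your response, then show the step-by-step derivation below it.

0-3(w=9) 1-2(w=11) 1-3(w=11)

step 1: add edge 1-2 (w=11); MST = {1-2(w=11)}
step 2: add edge 1-3 (w=11); MST = {1-2(w=11) 1-3(w=11)}
step 3: add edge 0-3 (w=9); MST = {0-3(w=9) 1-2(w=11) 1-3(w=11)}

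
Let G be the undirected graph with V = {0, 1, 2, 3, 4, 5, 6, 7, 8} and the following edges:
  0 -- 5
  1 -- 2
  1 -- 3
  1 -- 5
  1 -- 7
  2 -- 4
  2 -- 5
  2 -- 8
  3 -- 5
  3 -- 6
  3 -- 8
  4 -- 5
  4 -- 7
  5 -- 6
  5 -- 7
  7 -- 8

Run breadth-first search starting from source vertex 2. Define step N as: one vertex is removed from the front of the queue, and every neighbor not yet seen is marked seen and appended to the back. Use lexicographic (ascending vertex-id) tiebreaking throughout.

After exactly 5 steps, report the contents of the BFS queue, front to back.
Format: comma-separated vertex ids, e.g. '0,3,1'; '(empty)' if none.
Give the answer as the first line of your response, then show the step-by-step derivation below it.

3,7,0,6

step 1: dequeue 2; queue=[1,4,5,8]; order=2
step 2: dequeue 1; queue=[4,5,8,3,7]; order=2,1
step 3: dequeue 4; queue=[5,8,3,7]; order=2,1,4
step 4: dequeue 5; queue=[8,3,7,0,6]; order=2,1,4,5
step 5: dequeue 8; queue=[3,7,0,6]; order=2,1,4,5,8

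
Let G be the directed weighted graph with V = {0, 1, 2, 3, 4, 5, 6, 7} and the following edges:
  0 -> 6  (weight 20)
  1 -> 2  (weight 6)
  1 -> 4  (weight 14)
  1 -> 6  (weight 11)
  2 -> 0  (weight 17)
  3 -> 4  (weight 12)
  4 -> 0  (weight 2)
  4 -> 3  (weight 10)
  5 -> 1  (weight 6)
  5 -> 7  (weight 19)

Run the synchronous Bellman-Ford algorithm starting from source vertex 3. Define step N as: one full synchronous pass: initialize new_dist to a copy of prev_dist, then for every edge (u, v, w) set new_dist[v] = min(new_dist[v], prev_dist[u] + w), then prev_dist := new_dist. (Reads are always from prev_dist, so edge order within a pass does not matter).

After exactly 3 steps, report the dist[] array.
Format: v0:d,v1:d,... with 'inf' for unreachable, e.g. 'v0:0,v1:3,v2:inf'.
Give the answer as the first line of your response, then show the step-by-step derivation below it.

v0:14,v1:inf,v2:inf,v3:0,v4:12,v5:inf,v6:34,v7:inf

step 1: dist = v0:inf,v1:inf,v2:inf,v3:0,v4:12,v5:inf,v6:inf,v7:inf
step 2: dist = v0:14,v1:inf,v2:inf,v3:0,v4:12,v5:inf,v6:inf,v7:inf
step 3: dist = v0:14,v1:inf,v2:inf,v3:0,v4:12,v5:inf,v6:34,v7:inf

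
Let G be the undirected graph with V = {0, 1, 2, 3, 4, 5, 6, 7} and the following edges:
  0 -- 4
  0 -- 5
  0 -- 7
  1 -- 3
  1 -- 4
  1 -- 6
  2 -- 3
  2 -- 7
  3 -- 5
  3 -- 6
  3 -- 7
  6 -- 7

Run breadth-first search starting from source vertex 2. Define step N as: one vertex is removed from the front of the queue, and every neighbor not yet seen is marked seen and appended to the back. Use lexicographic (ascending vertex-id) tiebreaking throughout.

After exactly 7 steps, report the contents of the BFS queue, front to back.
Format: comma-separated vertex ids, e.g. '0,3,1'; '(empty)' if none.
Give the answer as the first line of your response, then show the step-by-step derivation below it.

4

step 1: dequeue 2; queue=[3,7]; order=2
step 2: dequeue 3; queue=[7,1,5,6]; order=2,3
step 3: dequeue 7; queue=[1,5,6,0]; order=2,3,7
step 4: dequeue 1; queue=[5,6,0,4]; order=2,3,7,1
step 5: dequeue 5; queue=[6,0,4]; order=2,3,7,1,5
step 6: dequeue 6; queue=[0,4]; order=2,3,7,1,5,6
step 7: dequeue 0; queue=[4]; order=2,3,7,1,5,6,0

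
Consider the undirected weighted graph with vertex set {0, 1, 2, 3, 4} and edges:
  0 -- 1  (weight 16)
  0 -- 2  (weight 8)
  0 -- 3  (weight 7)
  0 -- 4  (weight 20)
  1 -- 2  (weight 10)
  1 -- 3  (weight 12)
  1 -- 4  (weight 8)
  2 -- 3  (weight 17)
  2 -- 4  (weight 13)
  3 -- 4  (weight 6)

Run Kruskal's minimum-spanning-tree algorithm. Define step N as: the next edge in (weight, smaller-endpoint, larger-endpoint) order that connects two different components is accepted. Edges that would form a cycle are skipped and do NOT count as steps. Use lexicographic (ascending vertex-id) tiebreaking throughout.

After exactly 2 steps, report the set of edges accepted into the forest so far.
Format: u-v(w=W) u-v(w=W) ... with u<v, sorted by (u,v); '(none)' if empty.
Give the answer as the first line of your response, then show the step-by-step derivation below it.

0-3(w=7) 3-4(w=6)

step 1: add edge 3-4 (w=6); MST = {3-4(w=6)}
step 2: add edge 0-3 (w=7); MST = {0-3(w=7) 3-4(w=6)}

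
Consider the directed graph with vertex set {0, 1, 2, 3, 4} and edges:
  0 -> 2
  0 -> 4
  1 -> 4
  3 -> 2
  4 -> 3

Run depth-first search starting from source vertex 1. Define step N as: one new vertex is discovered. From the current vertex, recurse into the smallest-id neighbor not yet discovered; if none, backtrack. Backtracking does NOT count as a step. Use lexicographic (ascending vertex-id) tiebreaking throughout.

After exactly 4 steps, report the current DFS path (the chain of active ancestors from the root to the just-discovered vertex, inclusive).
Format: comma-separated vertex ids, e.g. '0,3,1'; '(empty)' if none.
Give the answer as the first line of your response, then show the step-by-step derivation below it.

1,4,3,2

step 1: discover 1; path=1; order=1
step 2: discover 4; path=1>4; order=1,4
step 3: discover 3; path=1>4>3; order=1,4,3
step 4: discover 2; path=1>4>3>2; order=1,4,3,2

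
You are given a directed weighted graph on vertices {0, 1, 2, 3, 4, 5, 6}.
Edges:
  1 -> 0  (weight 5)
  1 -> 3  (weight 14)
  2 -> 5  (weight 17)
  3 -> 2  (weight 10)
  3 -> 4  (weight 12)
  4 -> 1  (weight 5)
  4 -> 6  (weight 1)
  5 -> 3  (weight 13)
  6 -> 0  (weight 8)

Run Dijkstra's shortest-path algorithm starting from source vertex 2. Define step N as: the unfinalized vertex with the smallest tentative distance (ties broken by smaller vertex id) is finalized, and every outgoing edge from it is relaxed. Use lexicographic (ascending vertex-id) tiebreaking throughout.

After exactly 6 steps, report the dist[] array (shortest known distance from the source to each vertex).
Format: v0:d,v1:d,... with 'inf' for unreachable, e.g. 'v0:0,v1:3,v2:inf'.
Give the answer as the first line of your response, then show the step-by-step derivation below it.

v0:51,v1:47,v2:0,v3:30,v4:42,v5:17,v6:43

step 1: dist = v0:inf,v1:inf,v2:0,v3:inf,v4:inf,v5:17,v6:inf
step 2: dist = v0:inf,v1:inf,v2:0,v3:30,v4:inf,v5:17,v6:inf
step 3: dist = v0:inf,v1:inf,v2:0,v3:30,v4:42,v5:17,v6:inf
step 4: dist = v0:inf,v1:47,v2:0,v3:30,v4:42,v5:17,v6:43
step 5: dist = v0:51,v1:47,v2:0,v3:30,v4:42,v5:17,v6:43
step 6: dist = v0:51,v1:47,v2:0,v3:30,v4:42,v5:17,v6:43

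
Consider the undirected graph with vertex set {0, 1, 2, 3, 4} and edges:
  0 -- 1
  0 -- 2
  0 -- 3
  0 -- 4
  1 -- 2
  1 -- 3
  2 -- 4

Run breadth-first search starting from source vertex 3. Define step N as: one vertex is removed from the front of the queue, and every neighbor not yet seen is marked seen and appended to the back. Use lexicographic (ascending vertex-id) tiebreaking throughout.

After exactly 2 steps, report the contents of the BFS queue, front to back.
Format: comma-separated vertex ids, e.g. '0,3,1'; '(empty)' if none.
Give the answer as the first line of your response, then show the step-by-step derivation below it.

1,2,4

step 1: dequeue 3; queue=[0,1]; order=3
step 2: dequeue 0; queue=[1,2,4]; order=3,0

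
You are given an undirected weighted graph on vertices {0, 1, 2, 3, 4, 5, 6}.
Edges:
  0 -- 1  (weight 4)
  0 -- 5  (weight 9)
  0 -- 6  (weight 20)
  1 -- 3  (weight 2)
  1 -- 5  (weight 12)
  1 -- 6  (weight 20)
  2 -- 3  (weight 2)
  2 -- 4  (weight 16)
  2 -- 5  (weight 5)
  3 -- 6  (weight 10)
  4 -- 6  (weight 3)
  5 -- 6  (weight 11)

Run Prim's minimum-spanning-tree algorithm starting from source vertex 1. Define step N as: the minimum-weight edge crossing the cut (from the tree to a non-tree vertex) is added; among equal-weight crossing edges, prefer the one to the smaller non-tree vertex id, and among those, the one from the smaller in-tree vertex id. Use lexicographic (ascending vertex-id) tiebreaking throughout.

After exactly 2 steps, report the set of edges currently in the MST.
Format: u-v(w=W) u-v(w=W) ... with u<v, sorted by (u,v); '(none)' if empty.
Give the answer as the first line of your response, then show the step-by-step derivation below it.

1-3(w=2) 2-3(w=2)

step 1: add edge 1-3 (w=2); MST = {1-3(w=2)}
step 2: add edge 2-3 (w=2); MST = {1-3(w=2) 2-3(w=2)}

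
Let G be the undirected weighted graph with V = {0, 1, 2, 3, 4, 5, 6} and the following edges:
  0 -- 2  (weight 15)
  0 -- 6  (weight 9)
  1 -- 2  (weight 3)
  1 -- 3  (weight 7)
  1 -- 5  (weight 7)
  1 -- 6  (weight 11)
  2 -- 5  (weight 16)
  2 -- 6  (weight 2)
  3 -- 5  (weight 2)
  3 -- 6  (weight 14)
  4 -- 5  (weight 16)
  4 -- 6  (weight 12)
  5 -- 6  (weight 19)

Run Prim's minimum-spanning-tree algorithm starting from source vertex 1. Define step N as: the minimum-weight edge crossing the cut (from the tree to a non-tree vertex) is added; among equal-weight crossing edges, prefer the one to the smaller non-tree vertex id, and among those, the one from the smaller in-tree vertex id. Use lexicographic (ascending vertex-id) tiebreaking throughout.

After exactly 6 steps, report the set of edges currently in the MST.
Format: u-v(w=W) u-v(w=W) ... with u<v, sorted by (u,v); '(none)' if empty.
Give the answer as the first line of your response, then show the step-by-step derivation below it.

0-6(w=9) 1-2(w=3) 1-3(w=7) 2-6(w=2) 3-5(w=2) 4-6(w=12)

step 1: add edge 1-2 (w=3); MST = {1-2(w=3)}
step 2: add edge 2-6 (w=2); MST = {1-2(w=3) 2-6(w=2)}
step 3: add edge 1-3 (w=7); MST = {1-2(w=3) 1-3(w=7) 2-6(w=2)}
step 4: add edge 3-5 (w=2); MST = {1-2(w=3) 1-3(w=7) 2-6(w=2) 3-5(w=2)}
step 5: add edge 0-6 (w=9); MST = {0-6(w=9) 1-2(w=3) 1-3(w=7) 2-6(w=2) 3-5(w=2)}
step 6: add edge 4-6 (w=12); MST = {0-6(w=9) 1-2(w=3) 1-3(w=7) 2-6(w=2) 3-5(w=2) 4-6(w=12)}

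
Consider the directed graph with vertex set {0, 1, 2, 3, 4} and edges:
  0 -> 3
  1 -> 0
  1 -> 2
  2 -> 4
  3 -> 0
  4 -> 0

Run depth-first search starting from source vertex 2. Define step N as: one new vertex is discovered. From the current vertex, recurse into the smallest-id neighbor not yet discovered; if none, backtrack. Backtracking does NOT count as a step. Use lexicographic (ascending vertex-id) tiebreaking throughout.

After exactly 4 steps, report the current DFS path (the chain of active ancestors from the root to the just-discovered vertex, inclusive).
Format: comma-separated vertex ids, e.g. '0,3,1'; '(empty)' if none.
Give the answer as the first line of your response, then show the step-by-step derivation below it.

2,4,0,3

step 1: discover 2; path=2; order=2
step 2: discover 4; path=2>4; order=2,4
step 3: discover 0; path=2>4>0; order=2,4,0
step 4: discover 3; path=2>4>0>3; order=2,4,0,3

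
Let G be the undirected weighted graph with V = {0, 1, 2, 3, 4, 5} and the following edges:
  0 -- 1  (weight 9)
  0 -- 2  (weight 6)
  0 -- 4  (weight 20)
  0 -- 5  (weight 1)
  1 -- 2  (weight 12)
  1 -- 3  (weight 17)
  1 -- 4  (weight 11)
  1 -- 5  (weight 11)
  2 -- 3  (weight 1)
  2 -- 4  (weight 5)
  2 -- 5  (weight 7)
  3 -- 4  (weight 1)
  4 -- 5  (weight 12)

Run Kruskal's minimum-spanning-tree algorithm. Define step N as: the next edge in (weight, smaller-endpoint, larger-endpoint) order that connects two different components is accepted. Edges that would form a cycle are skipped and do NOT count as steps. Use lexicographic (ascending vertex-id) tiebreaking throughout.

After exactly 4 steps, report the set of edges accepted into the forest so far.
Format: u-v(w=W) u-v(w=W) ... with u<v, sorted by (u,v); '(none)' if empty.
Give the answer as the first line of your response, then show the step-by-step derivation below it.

0-2(w=6) 0-5(w=1) 2-3(w=1) 3-4(w=1)

step 1: add edge 0-5 (w=1); MST = {0-5(w=1)}
step 2: add edge 2-3 (w=1); MST = {0-5(w=1) 2-3(w=1)}
step 3: add edge 3-4 (w=1); MST = {0-5(w=1) 2-3(w=1) 3-4(w=1)}
step 4: add edge 0-2 (w=6); MST = {0-2(w=6) 0-5(w=1) 2-3(w=1) 3-4(w=1)}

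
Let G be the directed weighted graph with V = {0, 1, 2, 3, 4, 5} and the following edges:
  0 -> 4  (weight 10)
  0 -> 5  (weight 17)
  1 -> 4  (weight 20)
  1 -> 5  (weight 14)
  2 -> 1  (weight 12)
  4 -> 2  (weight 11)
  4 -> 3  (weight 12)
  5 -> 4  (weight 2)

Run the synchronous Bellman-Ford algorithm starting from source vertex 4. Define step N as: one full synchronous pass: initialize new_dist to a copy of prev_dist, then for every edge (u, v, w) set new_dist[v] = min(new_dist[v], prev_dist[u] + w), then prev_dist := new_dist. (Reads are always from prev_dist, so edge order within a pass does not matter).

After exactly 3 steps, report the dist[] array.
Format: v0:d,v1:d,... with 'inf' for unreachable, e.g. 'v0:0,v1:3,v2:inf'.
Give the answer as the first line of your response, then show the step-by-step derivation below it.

v0:inf,v1:23,v2:11,v3:12,v4:0,v5:37

step 1: dist = v0:inf,v1:inf,v2:11,v3:12,v4:0,v5:inf
step 2: dist = v0:inf,v1:23,v2:11,v3:12,v4:0,v5:inf
step 3: dist = v0:inf,v1:23,v2:11,v3:12,v4:0,v5:37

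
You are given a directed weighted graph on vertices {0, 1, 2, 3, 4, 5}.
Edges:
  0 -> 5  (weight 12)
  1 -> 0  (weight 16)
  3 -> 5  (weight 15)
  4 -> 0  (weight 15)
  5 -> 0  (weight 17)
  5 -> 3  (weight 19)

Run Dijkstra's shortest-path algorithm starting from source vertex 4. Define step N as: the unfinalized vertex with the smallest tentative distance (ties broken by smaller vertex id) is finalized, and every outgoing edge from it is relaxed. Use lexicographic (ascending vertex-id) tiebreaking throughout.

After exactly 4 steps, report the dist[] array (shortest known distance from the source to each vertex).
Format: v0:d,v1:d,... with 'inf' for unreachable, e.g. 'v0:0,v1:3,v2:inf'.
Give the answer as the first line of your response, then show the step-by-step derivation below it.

v0:15,v1:inf,v2:inf,v3:46,v4:0,v5:27

step 1: dist = v0:15,v1:inf,v2:inf,v3:inf,v4:0,v5:inf
step 2: dist = v0:15,v1:inf,v2:inf,v3:inf,v4:0,v5:27
step 3: dist = v0:15,v1:inf,v2:inf,v3:46,v4:0,v5:27
step 4: dist = v0:15,v1:inf,v2:inf,v3:46,v4:0,v5:27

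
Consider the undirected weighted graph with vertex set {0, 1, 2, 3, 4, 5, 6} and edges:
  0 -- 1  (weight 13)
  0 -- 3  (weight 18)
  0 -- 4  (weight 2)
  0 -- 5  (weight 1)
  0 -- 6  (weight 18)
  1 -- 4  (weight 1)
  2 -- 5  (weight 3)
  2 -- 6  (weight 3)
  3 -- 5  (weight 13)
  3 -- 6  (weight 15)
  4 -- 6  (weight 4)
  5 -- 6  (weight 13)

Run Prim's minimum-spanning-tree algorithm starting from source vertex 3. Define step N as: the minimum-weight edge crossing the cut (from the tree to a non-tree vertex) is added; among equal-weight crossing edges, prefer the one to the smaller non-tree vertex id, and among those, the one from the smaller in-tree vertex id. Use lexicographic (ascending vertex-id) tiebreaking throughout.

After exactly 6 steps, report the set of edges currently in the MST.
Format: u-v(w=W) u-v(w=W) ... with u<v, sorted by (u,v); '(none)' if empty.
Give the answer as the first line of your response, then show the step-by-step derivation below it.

0-4(w=2) 0-5(w=1) 1-4(w=1) 2-5(w=3) 2-6(w=3) 3-5(w=13)

step 1: add edge 3-5 (w=13); MST = {3-5(w=13)}
step 2: add edge 0-5 (w=1); MST = {0-5(w=1) 3-5(w=13)}
step 3: add edge 0-4 (w=2); MST = {0-4(w=2) 0-5(w=1) 3-5(w=13)}
step 4: add edge 1-4 (w=1); MST = {0-4(w=2) 0-5(w=1) 1-4(w=1) 3-5(w=13)}
step 5: add edge 2-5 (w=3); MST = {0-4(w=2) 0-5(w=1) 1-4(w=1) 2-5(w=3) 3-5(w=13)}
step 6: add edge 2-6 (w=3); MST = {0-4(w=2) 0-5(w=1) 1-4(w=1) 2-5(w=3) 2-6(w=3) 3-5(w=13)}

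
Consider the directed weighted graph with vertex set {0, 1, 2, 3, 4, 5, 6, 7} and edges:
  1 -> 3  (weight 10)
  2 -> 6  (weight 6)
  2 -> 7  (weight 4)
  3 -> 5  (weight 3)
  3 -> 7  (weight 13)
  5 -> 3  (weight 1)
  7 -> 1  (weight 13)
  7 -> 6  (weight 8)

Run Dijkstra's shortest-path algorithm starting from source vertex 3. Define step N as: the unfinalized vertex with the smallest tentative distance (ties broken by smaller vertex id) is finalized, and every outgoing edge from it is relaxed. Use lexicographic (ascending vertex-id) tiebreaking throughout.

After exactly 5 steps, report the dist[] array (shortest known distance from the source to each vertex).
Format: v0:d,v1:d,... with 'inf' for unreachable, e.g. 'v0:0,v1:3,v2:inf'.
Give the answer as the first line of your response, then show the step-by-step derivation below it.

v0:inf,v1:26,v2:inf,v3:0,v4:inf,v5:3,v6:21,v7:13

step 1: dist = v0:inf,v1:inf,v2:inf,v3:0,v4:inf,v5:3,v6:inf,v7:13
step 2: dist = v0:inf,v1:inf,v2:inf,v3:0,v4:inf,v5:3,v6:inf,v7:13
step 3: dist = v0:inf,v1:26,v2:inf,v3:0,v4:inf,v5:3,v6:21,v7:13
step 4: dist = v0:inf,v1:26,v2:inf,v3:0,v4:inf,v5:3,v6:21,v7:13
step 5: dist = v0:inf,v1:26,v2:inf,v3:0,v4:inf,v5:3,v6:21,v7:13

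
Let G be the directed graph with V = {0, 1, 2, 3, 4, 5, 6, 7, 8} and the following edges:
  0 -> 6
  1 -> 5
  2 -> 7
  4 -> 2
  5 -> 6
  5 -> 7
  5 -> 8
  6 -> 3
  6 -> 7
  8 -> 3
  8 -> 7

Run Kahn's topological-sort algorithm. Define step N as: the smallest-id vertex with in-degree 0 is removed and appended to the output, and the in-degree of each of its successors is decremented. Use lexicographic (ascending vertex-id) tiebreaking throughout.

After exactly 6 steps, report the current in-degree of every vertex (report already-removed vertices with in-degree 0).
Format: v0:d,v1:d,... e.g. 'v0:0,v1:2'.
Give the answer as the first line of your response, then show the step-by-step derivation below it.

v0:0,v1:0,v2:0,v3:1,v4:0,v5:0,v6:0,v7:1,v8:0

step 1: output 0; order=[0]; indeg=(0,0,1,2,0,1,1,4,1)
step 2: output 1; order=[0,1]; indeg=(0,0,1,2,0,0,1,4,1)
step 3: output 4; order=[0,1,4]; indeg=(0,0,0,2,0,0,1,4,1)
step 4: output 2; order=[0,1,4,2]; indeg=(0,0,0,2,0,0,1,3,1)
step 5: output 5; order=[0,1,4,2,5]; indeg=(0,0,0,2,0,0,0,2,0)
step 6: output 6; order=[0,1,4,2,5,6]; indeg=(0,0,0,1,0,0,0,1,0)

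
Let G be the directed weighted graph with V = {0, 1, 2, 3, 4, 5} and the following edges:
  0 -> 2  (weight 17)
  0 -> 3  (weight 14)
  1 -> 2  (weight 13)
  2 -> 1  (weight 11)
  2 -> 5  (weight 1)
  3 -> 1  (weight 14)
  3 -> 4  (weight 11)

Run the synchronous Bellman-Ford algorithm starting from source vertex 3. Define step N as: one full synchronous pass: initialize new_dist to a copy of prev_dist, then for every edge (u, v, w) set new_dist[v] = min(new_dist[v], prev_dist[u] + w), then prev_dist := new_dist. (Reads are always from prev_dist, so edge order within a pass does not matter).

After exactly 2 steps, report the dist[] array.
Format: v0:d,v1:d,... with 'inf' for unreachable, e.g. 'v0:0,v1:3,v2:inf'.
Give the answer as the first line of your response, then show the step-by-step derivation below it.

v0:inf,v1:14,v2:27,v3:0,v4:11,v5:inf

step 1: dist = v0:inf,v1:14,v2:inf,v3:0,v4:11,v5:inf
step 2: dist = v0:inf,v1:14,v2:27,v3:0,v4:11,v5:inf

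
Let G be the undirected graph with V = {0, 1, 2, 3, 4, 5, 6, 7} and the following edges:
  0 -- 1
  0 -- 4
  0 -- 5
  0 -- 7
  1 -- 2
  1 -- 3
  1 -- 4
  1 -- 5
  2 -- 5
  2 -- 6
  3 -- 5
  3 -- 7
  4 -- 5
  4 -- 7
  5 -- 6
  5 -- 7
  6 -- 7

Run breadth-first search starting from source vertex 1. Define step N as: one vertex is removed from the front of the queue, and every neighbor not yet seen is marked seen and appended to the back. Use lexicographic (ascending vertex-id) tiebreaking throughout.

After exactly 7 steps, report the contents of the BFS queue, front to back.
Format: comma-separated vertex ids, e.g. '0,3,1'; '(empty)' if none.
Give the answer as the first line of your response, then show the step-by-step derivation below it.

6

step 1: dequeue 1; queue=[0,2,3,4,5]; order=1
step 2: dequeue 0; queue=[2,3,4,5,7]; order=1,0
step 3: dequeue 2; queue=[3,4,5,7,6]; order=1,0,2
step 4: dequeue 3; queue=[4,5,7,6]; order=1,0,2,3
step 5: dequeue 4; queue=[5,7,6]; order=1,0,2,3,4
step 6: dequeue 5; queue=[7,6]; order=1,0,2,3,4,5
step 7: dequeue 7; queue=[6]; order=1,0,2,3,4,5,7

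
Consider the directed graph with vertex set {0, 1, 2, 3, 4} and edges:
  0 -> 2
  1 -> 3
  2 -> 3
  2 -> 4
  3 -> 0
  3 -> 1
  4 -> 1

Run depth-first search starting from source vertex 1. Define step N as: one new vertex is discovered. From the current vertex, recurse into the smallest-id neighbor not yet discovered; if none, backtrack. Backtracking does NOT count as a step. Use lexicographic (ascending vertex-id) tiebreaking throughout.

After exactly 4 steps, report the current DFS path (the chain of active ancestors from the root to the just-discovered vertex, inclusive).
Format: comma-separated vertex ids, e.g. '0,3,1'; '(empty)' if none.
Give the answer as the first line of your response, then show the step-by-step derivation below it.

1,3,0,2

step 1: discover 1; path=1; order=1
step 2: discover 3; path=1>3; order=1,3
step 3: discover 0; path=1>3>0; order=1,3,0
step 4: discover 2; path=1>3>0>2; order=1,3,0,2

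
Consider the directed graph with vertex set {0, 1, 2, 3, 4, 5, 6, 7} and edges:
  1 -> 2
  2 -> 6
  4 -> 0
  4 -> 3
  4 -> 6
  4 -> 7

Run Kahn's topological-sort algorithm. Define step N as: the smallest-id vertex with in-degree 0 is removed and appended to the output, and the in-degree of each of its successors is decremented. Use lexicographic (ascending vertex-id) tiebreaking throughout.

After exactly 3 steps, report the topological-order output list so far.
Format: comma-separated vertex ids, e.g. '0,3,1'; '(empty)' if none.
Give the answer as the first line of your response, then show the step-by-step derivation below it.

1,2,4

step 1: output 1; order=[1]; indeg=(1,0,0,1,0,0,2,1)
step 2: output 2; order=[1,2]; indeg=(1,0,0,1,0,0,1,1)
step 3: output 4; order=[1,2,4]; indeg=(0,0,0,0,0,0,0,0)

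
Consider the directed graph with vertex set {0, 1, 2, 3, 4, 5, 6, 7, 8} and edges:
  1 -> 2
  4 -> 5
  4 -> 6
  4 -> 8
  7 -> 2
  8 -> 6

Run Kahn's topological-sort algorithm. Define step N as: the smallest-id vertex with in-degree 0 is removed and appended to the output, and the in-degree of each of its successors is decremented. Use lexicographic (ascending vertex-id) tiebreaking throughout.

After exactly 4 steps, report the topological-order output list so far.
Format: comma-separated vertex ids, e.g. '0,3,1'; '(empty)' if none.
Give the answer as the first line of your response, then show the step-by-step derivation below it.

0,1,3,4

step 1: output 0; order=[0]; indeg=(0,0,2,0,0,1,2,0,1)
step 2: output 1; order=[0,1]; indeg=(0,0,1,0,0,1,2,0,1)
step 3: output 3; order=[0,1,3]; indeg=(0,0,1,0,0,1,2,0,1)
step 4: output 4; order=[0,1,3,4]; indeg=(0,0,1,0,0,0,1,0,0)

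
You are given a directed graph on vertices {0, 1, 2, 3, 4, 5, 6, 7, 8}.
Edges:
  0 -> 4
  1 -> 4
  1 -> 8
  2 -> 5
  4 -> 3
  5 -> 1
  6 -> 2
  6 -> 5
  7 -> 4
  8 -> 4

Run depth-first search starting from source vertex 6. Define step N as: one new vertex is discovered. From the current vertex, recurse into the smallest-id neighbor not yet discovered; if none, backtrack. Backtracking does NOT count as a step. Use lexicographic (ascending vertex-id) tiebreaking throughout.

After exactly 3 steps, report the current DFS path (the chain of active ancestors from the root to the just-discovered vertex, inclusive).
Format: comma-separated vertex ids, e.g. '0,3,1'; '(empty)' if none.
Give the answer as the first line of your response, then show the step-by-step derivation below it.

6,2,5

step 1: discover 6; path=6; order=6
step 2: discover 2; path=6>2; order=6,2
step 3: discover 5; path=6>2>5; order=6,2,5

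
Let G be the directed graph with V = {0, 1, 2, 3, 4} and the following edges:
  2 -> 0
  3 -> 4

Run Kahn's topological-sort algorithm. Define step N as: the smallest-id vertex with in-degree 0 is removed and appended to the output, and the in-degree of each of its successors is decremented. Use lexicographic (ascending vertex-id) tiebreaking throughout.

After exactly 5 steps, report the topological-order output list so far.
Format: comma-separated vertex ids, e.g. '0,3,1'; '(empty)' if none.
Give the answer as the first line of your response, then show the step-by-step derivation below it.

1,2,0,3,4

step 1: output 1; order=[1]; indeg=(1,0,0,0,1)
step 2: output 2; order=[1,2]; indeg=(0,0,0,0,1)
step 3: output 0; order=[1,2,0]; indeg=(0,0,0,0,1)
step 4: output 3; order=[1,2,0,3]; indeg=(0,0,0,0,0)
step 5: output 4; order=[1,2,0,3,4]; indeg=(0,0,0,0,0)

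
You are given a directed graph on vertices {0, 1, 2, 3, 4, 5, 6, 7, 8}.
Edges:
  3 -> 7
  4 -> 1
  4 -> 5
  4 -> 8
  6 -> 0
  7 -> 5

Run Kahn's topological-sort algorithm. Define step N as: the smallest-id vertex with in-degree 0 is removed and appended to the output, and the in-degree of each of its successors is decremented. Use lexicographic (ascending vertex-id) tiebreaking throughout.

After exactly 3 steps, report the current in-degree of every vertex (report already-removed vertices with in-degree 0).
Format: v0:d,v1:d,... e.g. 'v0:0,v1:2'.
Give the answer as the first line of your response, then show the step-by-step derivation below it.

v0:1,v1:0,v2:0,v3:0,v4:0,v5:1,v6:0,v7:0,v8:0

step 1: output 2; order=[2]; indeg=(1,1,0,0,0,2,0,1,1)
step 2: output 3; order=[2,3]; indeg=(1,1,0,0,0,2,0,0,1)
step 3: output 4; order=[2,3,4]; indeg=(1,0,0,0,0,1,0,0,0)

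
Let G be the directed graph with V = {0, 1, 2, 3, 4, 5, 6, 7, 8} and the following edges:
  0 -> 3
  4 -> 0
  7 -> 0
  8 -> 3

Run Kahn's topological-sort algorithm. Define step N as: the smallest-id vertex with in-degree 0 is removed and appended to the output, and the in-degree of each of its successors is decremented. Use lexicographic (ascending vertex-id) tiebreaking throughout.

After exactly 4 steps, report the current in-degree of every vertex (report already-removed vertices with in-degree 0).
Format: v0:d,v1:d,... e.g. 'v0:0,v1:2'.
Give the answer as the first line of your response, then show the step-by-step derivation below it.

v0:1,v1:0,v2:0,v3:2,v4:0,v5:0,v6:0,v7:0,v8:0

step 1: output 1; order=[1]; indeg=(2,0,0,2,0,0,0,0,0)
step 2: output 2; order=[1,2]; indeg=(2,0,0,2,0,0,0,0,0)
step 3: output 4; order=[1,2,4]; indeg=(1,0,0,2,0,0,0,0,0)
step 4: output 5; order=[1,2,4,5]; indeg=(1,0,0,2,0,0,0,0,0)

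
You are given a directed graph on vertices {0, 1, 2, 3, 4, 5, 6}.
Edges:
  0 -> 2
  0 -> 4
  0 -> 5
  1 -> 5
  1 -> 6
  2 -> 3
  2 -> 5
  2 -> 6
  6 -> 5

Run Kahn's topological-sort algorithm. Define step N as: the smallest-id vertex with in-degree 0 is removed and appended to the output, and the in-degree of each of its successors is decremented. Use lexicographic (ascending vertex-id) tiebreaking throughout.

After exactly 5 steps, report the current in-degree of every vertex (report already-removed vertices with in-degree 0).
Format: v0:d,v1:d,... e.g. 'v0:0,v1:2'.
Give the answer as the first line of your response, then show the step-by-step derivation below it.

v0:0,v1:0,v2:0,v3:0,v4:0,v5:1,v6:0

step 1: output 0; order=[0]; indeg=(0,0,0,1,0,3,2)
step 2: output 1; order=[0,1]; indeg=(0,0,0,1,0,2,1)
step 3: output 2; order=[0,1,2]; indeg=(0,0,0,0,0,1,0)
step 4: output 3; order=[0,1,2,3]; indeg=(0,0,0,0,0,1,0)
step 5: output 4; order=[0,1,2,3,4]; indeg=(0,0,0,0,0,1,0)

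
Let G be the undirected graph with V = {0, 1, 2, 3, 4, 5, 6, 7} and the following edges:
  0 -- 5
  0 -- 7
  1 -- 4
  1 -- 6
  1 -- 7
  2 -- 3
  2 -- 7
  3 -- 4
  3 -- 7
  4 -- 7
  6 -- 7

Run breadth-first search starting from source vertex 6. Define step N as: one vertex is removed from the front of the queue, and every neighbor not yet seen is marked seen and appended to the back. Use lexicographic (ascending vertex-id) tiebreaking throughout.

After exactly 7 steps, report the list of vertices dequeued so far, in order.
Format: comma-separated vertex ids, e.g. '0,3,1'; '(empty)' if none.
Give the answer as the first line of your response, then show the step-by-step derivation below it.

6,1,7,4,0,2,3

step 1: dequeue 6; queue=[1,7]; order=6
step 2: dequeue 1; queue=[7,4]; order=6,1
step 3: dequeue 7; queue=[4,0,2,3]; order=6,1,7
step 4: dequeue 4; queue=[0,2,3]; order=6,1,7,4
step 5: dequeue 0; queue=[2,3,5]; order=6,1,7,4,0
step 6: dequeue 2; queue=[3,5]; order=6,1,7,4,0,2
step 7: dequeue 3; queue=[5]; order=6,1,7,4,0,2,3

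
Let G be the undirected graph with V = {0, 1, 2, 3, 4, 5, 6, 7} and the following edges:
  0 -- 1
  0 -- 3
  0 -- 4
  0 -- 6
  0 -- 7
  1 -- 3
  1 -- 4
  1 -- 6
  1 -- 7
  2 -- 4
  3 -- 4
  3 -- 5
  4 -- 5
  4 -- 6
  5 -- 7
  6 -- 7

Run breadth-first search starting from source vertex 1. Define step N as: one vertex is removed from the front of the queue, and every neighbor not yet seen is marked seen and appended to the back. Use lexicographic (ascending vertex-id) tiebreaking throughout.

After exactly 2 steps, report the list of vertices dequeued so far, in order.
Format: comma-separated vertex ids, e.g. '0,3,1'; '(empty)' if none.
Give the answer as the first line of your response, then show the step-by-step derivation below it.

1,0

step 1: dequeue 1; queue=[0,3,4,6,7]; order=1
step 2: dequeue 0; queue=[3,4,6,7]; order=1,0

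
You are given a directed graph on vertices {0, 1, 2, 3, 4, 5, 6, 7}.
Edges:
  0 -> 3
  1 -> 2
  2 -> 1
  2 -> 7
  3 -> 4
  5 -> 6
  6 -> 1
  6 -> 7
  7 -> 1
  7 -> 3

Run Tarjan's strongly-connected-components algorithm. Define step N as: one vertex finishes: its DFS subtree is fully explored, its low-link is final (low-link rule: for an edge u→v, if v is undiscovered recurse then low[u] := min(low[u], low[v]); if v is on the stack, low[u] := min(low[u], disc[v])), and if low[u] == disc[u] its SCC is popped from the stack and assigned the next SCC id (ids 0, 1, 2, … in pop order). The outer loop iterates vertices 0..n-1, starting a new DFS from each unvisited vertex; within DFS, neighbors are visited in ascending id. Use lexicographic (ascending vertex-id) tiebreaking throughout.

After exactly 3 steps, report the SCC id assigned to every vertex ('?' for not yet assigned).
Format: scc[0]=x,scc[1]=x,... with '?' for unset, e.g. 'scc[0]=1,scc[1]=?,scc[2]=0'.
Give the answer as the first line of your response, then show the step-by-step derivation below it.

scc[0]=2,scc[1]=?,scc[2]=?,scc[3]=1,scc[4]=0,scc[5]=?,scc[6]=?,scc[7]=?

step 1: low=(low[0]=0,low[1]=?,low[2]=?,low[3]=1,low[4]=2,low[5]=?,low[6]=?,low[7]=?); scc=(scc[0]=?,scc[1]=?,scc[2]=?,scc[3]=?,scc[4]=0,scc[5]=?,scc[6]=?,scc[7]=?)
step 2: low=(low[0]=0,low[1]=?,low[2]=?,low[3]=1,low[4]=2,low[5]=?,low[6]=?,low[7]=?); scc=(scc[0]=?,scc[1]=?,scc[2]=?,scc[3]=1,scc[4]=0,scc[5]=?,scc[6]=?,scc[7]=?)
step 3: low=(low[0]=0,low[1]=?,low[2]=?,low[3]=1,low[4]=2,low[5]=?,low[6]=?,low[7]=?); scc=(scc[0]=2,scc[1]=?,scc[2]=?,scc[3]=1,scc[4]=0,scc[5]=?,scc[6]=?,scc[7]=?)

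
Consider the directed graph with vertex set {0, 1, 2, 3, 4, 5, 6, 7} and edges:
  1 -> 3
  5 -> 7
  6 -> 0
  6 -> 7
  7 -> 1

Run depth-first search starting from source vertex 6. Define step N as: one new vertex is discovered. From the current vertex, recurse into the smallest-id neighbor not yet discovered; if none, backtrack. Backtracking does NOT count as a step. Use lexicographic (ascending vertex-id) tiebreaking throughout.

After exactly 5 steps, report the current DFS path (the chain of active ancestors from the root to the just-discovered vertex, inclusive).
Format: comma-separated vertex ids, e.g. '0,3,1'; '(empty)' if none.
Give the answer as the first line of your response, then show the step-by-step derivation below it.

6,7,1,3

step 1: discover 6; path=6; order=6
step 2: discover 0; path=6>0; order=6,0
step 3: discover 7; path=6>7; order=6,0,7
step 4: discover 1; path=6>7>1; order=6,0,7,1
step 5: discover 3; path=6>7>1>3; order=6,0,7,1,3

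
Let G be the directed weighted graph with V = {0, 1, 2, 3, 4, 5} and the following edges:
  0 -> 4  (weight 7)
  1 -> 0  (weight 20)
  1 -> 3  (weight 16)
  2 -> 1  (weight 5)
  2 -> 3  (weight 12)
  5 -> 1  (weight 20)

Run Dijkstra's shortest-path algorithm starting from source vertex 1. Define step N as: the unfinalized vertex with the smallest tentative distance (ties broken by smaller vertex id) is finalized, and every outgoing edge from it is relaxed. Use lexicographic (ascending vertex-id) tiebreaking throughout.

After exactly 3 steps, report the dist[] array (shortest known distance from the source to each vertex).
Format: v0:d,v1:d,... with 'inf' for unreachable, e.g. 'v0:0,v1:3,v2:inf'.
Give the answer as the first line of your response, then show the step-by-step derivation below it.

v0:20,v1:0,v2:inf,v3:16,v4:27,v5:inf

step 1: dist = v0:20,v1:0,v2:inf,v3:16,v4:inf,v5:inf
step 2: dist = v0:20,v1:0,v2:inf,v3:16,v4:inf,v5:inf
step 3: dist = v0:20,v1:0,v2:inf,v3:16,v4:27,v5:inf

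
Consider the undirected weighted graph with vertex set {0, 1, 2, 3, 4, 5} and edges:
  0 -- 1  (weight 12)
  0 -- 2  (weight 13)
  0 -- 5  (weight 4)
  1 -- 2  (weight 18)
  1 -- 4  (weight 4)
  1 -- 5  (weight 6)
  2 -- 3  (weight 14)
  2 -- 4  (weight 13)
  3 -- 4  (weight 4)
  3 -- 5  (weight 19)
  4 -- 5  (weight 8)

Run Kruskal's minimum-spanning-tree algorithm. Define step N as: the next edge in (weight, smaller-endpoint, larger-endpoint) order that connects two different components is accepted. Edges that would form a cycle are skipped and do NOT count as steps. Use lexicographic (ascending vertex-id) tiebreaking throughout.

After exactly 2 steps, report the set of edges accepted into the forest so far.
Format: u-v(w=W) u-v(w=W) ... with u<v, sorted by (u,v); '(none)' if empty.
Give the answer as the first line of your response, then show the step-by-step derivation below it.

0-5(w=4) 1-4(w=4)

step 1: add edge 0-5 (w=4); MST = {0-5(w=4)}
step 2: add edge 1-4 (w=4); MST = {0-5(w=4) 1-4(w=4)}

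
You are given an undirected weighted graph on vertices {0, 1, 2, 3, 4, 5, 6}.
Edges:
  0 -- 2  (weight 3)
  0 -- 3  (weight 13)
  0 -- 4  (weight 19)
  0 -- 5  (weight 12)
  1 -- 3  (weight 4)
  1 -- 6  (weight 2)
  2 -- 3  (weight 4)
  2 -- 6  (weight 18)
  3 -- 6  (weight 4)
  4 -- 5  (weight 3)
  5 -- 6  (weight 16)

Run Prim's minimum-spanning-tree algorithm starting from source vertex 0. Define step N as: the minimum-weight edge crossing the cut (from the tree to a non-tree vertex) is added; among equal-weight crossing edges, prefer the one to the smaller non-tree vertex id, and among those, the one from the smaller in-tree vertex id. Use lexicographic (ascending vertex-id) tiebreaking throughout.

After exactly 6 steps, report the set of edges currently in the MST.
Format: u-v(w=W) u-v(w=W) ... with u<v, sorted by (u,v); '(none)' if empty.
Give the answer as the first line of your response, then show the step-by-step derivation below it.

0-2(w=3) 0-5(w=12) 1-3(w=4) 1-6(w=2) 2-3(w=4) 4-5(w=3)

step 1: add edge 0-2 (w=3); MST = {0-2(w=3)}
step 2: add edge 2-3 (w=4); MST = {0-2(w=3) 2-3(w=4)}
step 3: add edge 1-3 (w=4); MST = {0-2(w=3) 1-3(w=4) 2-3(w=4)}
step 4: add edge 1-6 (w=2); MST = {0-2(w=3) 1-3(w=4) 1-6(w=2) 2-3(w=4)}
step 5: add edge 0-5 (w=12); MST = {0-2(w=3) 0-5(w=12) 1-3(w=4) 1-6(w=2) 2-3(w=4)}
step 6: add edge 4-5 (w=3); MST = {0-2(w=3) 0-5(w=12) 1-3(w=4) 1-6(w=2) 2-3(w=4) 4-5(w=3)}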